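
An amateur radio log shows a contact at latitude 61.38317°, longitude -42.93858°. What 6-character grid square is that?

Add 180° to longitude and 90° to latitude: 137.0614, 151.3832.
Field: 137.0614/20 → 6 → G, 151.3832/10 → 15 → P; chars GP.
Square: 17.0614/2 → 8, 1.3832/1 → 1; chars 81.
Subsquare: 1.0614/0.0833333 → 12 → m, 0.3832/0.0416667 → 9 → j; chars mj.

GP81mj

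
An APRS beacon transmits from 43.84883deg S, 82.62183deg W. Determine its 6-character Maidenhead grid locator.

EE86qd

Shift to the Maidenhead origin (180°W, 90°S): lon 97.3782, lat 46.1512.
Field: lon ⌊97.3782/20⌋ = 4 → E; lat ⌊46.1512/10⌋ = 4 → E.
Square: lon ⌊17.3782/2⌋ = 8; lat ⌊6.1512/1⌋ = 6.
Subsquare: lon ⌊1.3782/0.0833333⌋ = 16 → q; lat ⌊0.1512/0.0416667⌋ = 3 → d.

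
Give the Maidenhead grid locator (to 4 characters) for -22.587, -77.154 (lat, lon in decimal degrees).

FG17

Shift to the Maidenhead origin (180°W, 90°S): lon 102.85, lat 67.41.
Field: lon ⌊102.85/20⌋ = 5 → F; lat ⌊67.41/10⌋ = 6 → G.
Square: lon ⌊2.85/2⌋ = 1; lat ⌊7.41/1⌋ = 7.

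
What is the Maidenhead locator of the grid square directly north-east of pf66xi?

Longitude subsquare x = 23; +1 → 24, wraps to 0 = a, carry into square.
Longitude square 6; +1 → 7.
Latitude subsquare i = 8; +1 → 9 = j.

PF76aj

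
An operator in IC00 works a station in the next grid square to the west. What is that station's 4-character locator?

Longitude square 0; −1 → -1, wraps to 9, carry into field.
Longitude field I = 8; −1 → 7 = H.
The latitude characters are unchanged.

HC90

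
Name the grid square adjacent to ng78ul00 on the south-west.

NG78tk99

Longitude extended square 0; −1 → -1, wraps to 9, carry into subsquare.
Longitude subsquare u = 20; −1 → 19 = t.
Latitude extended square 0; −1 → -1, wraps to 9, carry into subsquare.
Latitude subsquare l = 11; −1 → 10 = k.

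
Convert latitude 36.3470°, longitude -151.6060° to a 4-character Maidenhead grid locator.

BM46

Add 180° to longitude and 90° to latitude: 28.39, 126.35.
Field: lon ⌊28.39/20⌋ = 1 → B; lat ⌊126.35/10⌋ = 12 → M.
Square: lon ⌊8.39/2⌋ = 4; lat ⌊6.35/1⌋ = 6.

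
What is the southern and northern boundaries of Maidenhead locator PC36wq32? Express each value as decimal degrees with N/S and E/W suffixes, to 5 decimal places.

63.32500° S, 63.32083° S

Field P=15, C=2: +15·20° lon, +2·10° lat → SW at lon 120°, lat -70°.
Square 3, 6: +3·2° lon, +6·1° lat → SW at lon 126°, lat -64°.
Subsquare w=22, q=16: +22·0.0833333° lon, +16·0.0416667° lat → SW at lon 127.833°, lat -63.3333°.
Extended square 3, 2: +3·0.00833333° lon, +2·0.00416667° lat → SW at lon 127.858°, lat -63.325°.
Cell spans 0.00833333° lon × 0.00416667° lat.
south 63.32500° S, north 63.32083° S.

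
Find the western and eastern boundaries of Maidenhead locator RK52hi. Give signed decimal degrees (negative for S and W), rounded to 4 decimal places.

Field R=17, K=10: +17·20° lon, +10·10° lat → SW at lon 160°, lat 10°.
Square 5, 2: +5·2° lon, +2·1° lat → SW at lon 170°, lat 12°.
Subsquare h=7, i=8: +7·0.0833333° lon, +8·0.0416667° lat → SW at lon 170.583°, lat 12.3333°.
Cell spans 0.0833333° lon × 0.0416667° lat.
west 170.5833, east 170.6667.

170.5833, 170.6667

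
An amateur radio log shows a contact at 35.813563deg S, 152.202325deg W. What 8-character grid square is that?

Shift to the Maidenhead origin (180°W, 90°S): lon 27.79767, lat 54.18644.
Field (20°×10°, letters A–R): 27.79767/20 → 1 → B, 54.18644/10 → 5 → F; chars BF.
Square (2°×1°, digits 0–9): 7.79767/2 → 3, 4.18644/1 → 4; chars 34.
Subsquare (5′×2.5′, letters a–x): 1.79767/0.0833333 → 21 → v, 0.18644/0.0416667 → 4 → e; chars ve.
Extended square (30″×15″, digits 0–9): 0.04767/0.00833333 → 5, 0.01977/0.00416667 → 4; chars 54.

BF34ve54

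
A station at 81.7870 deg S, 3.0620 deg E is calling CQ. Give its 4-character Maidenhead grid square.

Shift to the Maidenhead origin (180°W, 90°S): lon 183.06, lat 8.21.
Field (20°×10°, letters A–R): 183.06/20 → 9 → J, 8.21/10 → 0 → A; chars JA.
Square (2°×1°, digits 0–9): 3.06/2 → 1, 8.21/1 → 8; chars 18.

JA18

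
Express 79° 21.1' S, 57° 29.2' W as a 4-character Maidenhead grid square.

Add 180° to longitude and 90° to latitude: 122.51, 10.65.
Field (20°×10°, letters A–R): lon ⌊122.51/20⌋ = 6 → G; lat ⌊10.65/10⌋ = 1 → B.
Square (2°×1°, digits 0–9): lon ⌊2.51/2⌋ = 1; lat ⌊0.65/1⌋ = 0.

GB10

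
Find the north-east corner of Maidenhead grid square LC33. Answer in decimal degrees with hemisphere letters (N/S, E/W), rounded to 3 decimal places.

66.000° S, 48.000° E

Field L=11, C=2: +11·20° lon, +2·10° lat → SW at lon 40°, lat -70°.
Square 3, 3: +3·2° lon, +3·1° lat → SW at lon 46°, lat -67°.
Cell spans 2° lon × 1° lat. NE corner is SW corner plus one full cell.
latitude 66.000° S, longitude 48.000° E.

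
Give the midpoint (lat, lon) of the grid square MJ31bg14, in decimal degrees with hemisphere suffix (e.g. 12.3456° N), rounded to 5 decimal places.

1.26875° N, 66.09583° E

Field M=12, J=9: +12·20° lon, +9·10° lat → SW at lon 60°, lat 0°.
Square 3, 1: +3·2° lon, +1·1° lat → SW at lon 66°, lat 1°.
Subsquare b=1, g=6: +1·0.0833333° lon, +6·0.0416667° lat → SW at lon 66.0833°, lat 1.25°.
Extended square 1, 4: +1·0.00833333° lon, +4·0.00416667° lat → SW at lon 66.0917°, lat 1.26667°.
Cell spans 0.00833333° lon × 0.00416667° lat. Centre is SW corner plus half of each.
latitude 1.26875° N, longitude 66.09583° E.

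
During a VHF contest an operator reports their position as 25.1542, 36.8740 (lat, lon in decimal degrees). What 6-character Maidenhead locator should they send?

KL85kd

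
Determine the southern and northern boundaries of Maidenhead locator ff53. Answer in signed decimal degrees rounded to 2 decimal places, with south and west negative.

-37.00, -36.00

Field F=5, F=5: +5·20° lon, +5·10° lat → SW at lon -80°, lat -40°.
Square 5, 3: +5·2° lon, +3·1° lat → SW at lon -70°, lat -37°.
Cell spans 2° lon × 1° lat.
south -37.00, north -36.00.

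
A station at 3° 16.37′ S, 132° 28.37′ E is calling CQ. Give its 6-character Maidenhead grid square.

Offset from 180°W / 90°S: lon 312.4728°, lat 86.7272°.
Field: 312.4728/20 → 15 → P, 86.7272/10 → 8 → I; chars PI.
Square: 12.4728/2 → 6, 6.7272/1 → 6; chars 66.
Subsquare: 0.4728/0.0833333 → 5 → f, 0.7272/0.0416667 → 17 → r; chars fr.

PI66fr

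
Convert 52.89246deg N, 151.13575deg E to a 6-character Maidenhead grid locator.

QO52nv

Offset from 180°W / 90°S: lon 331.1358°, lat 142.8925°.
Field: lon ⌊331.1358/20⌋ = 16 → Q; lat ⌊142.8925/10⌋ = 14 → O.
Square: lon ⌊11.1358/2⌋ = 5; lat ⌊2.8925/1⌋ = 2.
Subsquare: lon ⌊1.1358/0.0833333⌋ = 13 → n; lat ⌊0.8925/0.0416667⌋ = 21 → v.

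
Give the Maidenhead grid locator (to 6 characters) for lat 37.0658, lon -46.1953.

GM67vb

Offset from 180°W / 90°S: lon 133.8047°, lat 127.0658°.
Field (20°×10°, letters A–R): lon ⌊133.8047/20⌋ = 6 → G; lat ⌊127.0658/10⌋ = 12 → M.
Square (2°×1°, digits 0–9): lon ⌊13.8047/2⌋ = 6; lat ⌊7.0658/1⌋ = 7.
Subsquare (5′×2.5′, letters a–x): lon ⌊1.8047/0.0833333⌋ = 21 → v; lat ⌊0.0658/0.0416667⌋ = 1 → b.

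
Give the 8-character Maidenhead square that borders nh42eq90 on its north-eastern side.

NH42fq01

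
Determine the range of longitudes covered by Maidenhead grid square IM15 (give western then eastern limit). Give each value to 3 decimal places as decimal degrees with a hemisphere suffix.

Field I=8, M=12: +8·20° lon, +12·10° lat → SW at lon -20°, lat 30°.
Square 1, 5: +1·2° lon, +5·1° lat → SW at lon -18°, lat 35°.
Cell spans 2° lon × 1° lat.
west 18.000° W, east 16.000° W.

18.000° W, 16.000° W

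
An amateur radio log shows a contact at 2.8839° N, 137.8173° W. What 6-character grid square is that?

Shift to the Maidenhead origin (180°W, 90°S): lon 42.1827, lat 92.8839.
Field (20°×10°, letters A–R): 42.1827/20 → 2 → C, 92.8839/10 → 9 → J; chars CJ.
Square (2°×1°, digits 0–9): 2.1827/2 → 1, 2.8839/1 → 2; chars 12.
Subsquare (5′×2.5′, letters a–x): 0.1827/0.0833333 → 2 → c, 0.8839/0.0416667 → 21 → v; chars cv.

CJ12cv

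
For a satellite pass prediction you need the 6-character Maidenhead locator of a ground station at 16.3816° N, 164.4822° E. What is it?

Add 180° to longitude and 90° to latitude: 344.4822, 106.3816.
Field: 344.4822/20 → 17 → R, 106.3816/10 → 10 → K; chars RK.
Square: 4.4822/2 → 2, 6.3816/1 → 6; chars 26.
Subsquare: 0.4822/0.0833333 → 5 → f, 0.3816/0.0416667 → 9 → j; chars fj.

RK26fj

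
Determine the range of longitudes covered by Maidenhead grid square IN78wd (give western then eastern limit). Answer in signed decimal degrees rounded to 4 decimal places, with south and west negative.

-4.1667, -4.0833

Field I=8, N=13: +8·20° lon, +13·10° lat → SW at lon -20°, lat 40°.
Square 7, 8: +7·2° lon, +8·1° lat → SW at lon -6°, lat 48°.
Subsquare w=22, d=3: +22·0.0833333° lon, +3·0.0416667° lat → SW at lon -4.16667°, lat 48.125°.
Cell spans 0.0833333° lon × 0.0416667° lat.
west -4.1667, east -4.0833.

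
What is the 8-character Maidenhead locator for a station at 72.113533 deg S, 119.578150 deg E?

Shift to the Maidenhead origin (180°W, 90°S): lon 299.57815, lat 17.88647.
Field: 299.57815/20 → 14 → O, 17.88647/10 → 1 → B; chars OB.
Square: 19.57815/2 → 9, 7.88647/1 → 7; chars 97.
Subsquare: 1.57815/0.0833333 → 18 → s, 0.88647/0.0416667 → 21 → v; chars sv.
Extended square: 0.07815/0.00833333 → 9, 0.01147/0.00416667 → 2; chars 92.

OB97sv92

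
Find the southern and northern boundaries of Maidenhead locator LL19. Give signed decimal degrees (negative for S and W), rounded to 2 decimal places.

29.00, 30.00

Field L=11, L=11: +11·20° lon, +11·10° lat → SW at lon 40°, lat 20°.
Square 1, 9: +1·2° lon, +9·1° lat → SW at lon 42°, lat 29°.
Cell spans 2° lon × 1° lat.
south 29.00, north 30.00.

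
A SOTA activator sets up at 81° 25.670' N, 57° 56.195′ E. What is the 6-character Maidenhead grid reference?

LR81xk

Shift to the Maidenhead origin (180°W, 90°S): lon 237.9366, lat 171.4278.
Field: 237.9366/20 → 11 → L, 171.4278/10 → 17 → R; chars LR.
Square: 17.9366/2 → 8, 1.4278/1 → 1; chars 81.
Subsquare: 1.9366/0.0833333 → 23 → x, 0.4278/0.0416667 → 10 → k; chars xk.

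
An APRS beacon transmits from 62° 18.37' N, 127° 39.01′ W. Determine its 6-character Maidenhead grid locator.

Offset from 180°W / 90°S: lon 52.3498°, lat 152.3062°.
Field (20°×10°, letters A–R): 52.3498/20 → 2 → C, 152.3062/10 → 15 → P; chars CP.
Square (2°×1°, digits 0–9): 12.3498/2 → 6, 2.3062/1 → 2; chars 62.
Subsquare (5′×2.5′, letters a–x): 0.3498/0.0833333 → 4 → e, 0.3062/0.0416667 → 7 → h; chars eh.

CP62eh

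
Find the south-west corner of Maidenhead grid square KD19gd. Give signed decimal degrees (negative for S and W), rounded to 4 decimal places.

-50.8750, 22.5000

Field K=10, D=3: +10·20° lon, +3·10° lat → SW at lon 20°, lat -60°.
Square 1, 9: +1·2° lon, +9·1° lat → SW at lon 22°, lat -51°.
Subsquare g=6, d=3: +6·0.0833333° lon, +3·0.0416667° lat → SW at lon 22.5°, lat -50.875°.
latitude -50.8750, longitude 22.5000.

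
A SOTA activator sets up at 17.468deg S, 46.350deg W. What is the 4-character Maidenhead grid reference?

GH62

Offset from 180°W / 90°S: lon 133.65°, lat 72.53°.
Field (20°×10°, letters A–R): lon ⌊133.65/20⌋ = 6 → G; lat ⌊72.53/10⌋ = 7 → H.
Square (2°×1°, digits 0–9): lon ⌊13.65/2⌋ = 6; lat ⌊2.53/1⌋ = 2.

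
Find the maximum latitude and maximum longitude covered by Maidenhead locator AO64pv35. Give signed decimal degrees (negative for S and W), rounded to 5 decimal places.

Field A=0, O=14: +0·20° lon, +14·10° lat → SW at lon -180°, lat 50°.
Square 6, 4: +6·2° lon, +4·1° lat → SW at lon -168°, lat 54°.
Subsquare p=15, v=21: +15·0.0833333° lon, +21·0.0416667° lat → SW at lon -166.75°, lat 54.875°.
Extended square 3, 5: +3·0.00833333° lon, +5·0.00416667° lat → SW at lon -166.725°, lat 54.8958°.
Cell spans 0.00833333° lon × 0.00416667° lat. NE corner is SW corner plus one full cell.
latitude 54.90000, longitude -166.71667.

54.90000, -166.71667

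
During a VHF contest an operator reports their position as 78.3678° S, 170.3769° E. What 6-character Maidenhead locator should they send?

Offset from 180°W / 90°S: lon 350.3769°, lat 11.6322°.
Field (20°×10°, letters A–R): lon ⌊350.3769/20⌋ = 17 → R; lat ⌊11.6322/10⌋ = 1 → B.
Square (2°×1°, digits 0–9): lon ⌊10.3769/2⌋ = 5; lat ⌊1.6322/1⌋ = 1.
Subsquare (5′×2.5′, letters a–x): lon ⌊0.3769/0.0833333⌋ = 4 → e; lat ⌊0.6322/0.0416667⌋ = 15 → p.

RB51ep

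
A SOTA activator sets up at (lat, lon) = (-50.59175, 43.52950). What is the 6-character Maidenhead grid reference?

Add 180° to longitude and 90° to latitude: 223.5295, 39.4083.
Field: 223.5295/20 → 11 → L, 39.4083/10 → 3 → D; chars LD.
Square: 3.5295/2 → 1, 9.4083/1 → 9; chars 19.
Subsquare: 1.5295/0.0833333 → 18 → s, 0.4083/0.0416667 → 9 → j; chars sj.

LD19sj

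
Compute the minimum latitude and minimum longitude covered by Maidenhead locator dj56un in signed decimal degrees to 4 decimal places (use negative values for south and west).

6.5417, -108.3333

Field D=3, J=9: +3·20° lon, +9·10° lat → SW at lon -120°, lat 0°.
Square 5, 6: +5·2° lon, +6·1° lat → SW at lon -110°, lat 6°.
Subsquare u=20, n=13: +20·0.0833333° lon, +13·0.0416667° lat → SW at lon -108.333°, lat 6.54167°.
latitude 6.5417, longitude -108.3333.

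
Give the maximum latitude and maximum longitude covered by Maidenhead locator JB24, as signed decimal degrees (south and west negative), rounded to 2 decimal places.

-75.00, 6.00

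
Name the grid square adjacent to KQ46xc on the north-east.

Longitude subsquare x = 23; +1 → 24, wraps to 0 = a, carry into square.
Longitude square 4; +1 → 5.
Latitude subsquare c = 2; +1 → 3 = d.

KQ56ad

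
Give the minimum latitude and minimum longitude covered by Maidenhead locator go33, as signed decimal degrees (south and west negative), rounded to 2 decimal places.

53.00, -54.00

Field G=6, O=14: +6·20° lon, +14·10° lat → SW at lon -60°, lat 50°.
Square 3, 3: +3·2° lon, +3·1° lat → SW at lon -54°, lat 53°.
latitude 53.00, longitude -54.00.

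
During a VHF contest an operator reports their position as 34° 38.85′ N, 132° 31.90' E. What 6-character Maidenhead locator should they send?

PM64gp

Add 180° to longitude and 90° to latitude: 312.5317, 124.6475.
Field: 312.5317/20 → 15 → P, 124.6475/10 → 12 → M; chars PM.
Square: 12.5317/2 → 6, 4.6475/1 → 4; chars 64.
Subsquare: 0.5317/0.0833333 → 6 → g, 0.6475/0.0416667 → 15 → p; chars gp.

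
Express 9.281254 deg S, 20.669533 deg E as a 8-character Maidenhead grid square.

KI00ir02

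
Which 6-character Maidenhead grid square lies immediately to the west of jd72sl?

JD72rl

Longitude subsquare s = 18; −1 → 17 = r.
The latitude characters are unchanged.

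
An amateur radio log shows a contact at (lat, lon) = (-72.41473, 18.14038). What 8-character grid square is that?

Shift to the Maidenhead origin (180°W, 90°S): lon 198.14038, lat 17.58527.
Field: 198.14038/20 → 9 → J, 17.58527/10 → 1 → B; chars JB.
Square: 18.14038/2 → 9, 7.58527/1 → 7; chars 97.
Subsquare: 0.14038/0.0833333 → 1 → b, 0.58527/0.0416667 → 14 → o; chars bo.
Extended square: 0.05705/0.00833333 → 6, 0.00194/0.00416667 → 0; chars 60.

JB97bo60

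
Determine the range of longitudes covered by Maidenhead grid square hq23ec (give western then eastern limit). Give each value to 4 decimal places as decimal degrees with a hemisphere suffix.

35.6667° W, 35.5833° W

Field H=7, Q=16: +7·20° lon, +16·10° lat → SW at lon -40°, lat 70°.
Square 2, 3: +2·2° lon, +3·1° lat → SW at lon -36°, lat 73°.
Subsquare e=4, c=2: +4·0.0833333° lon, +2·0.0416667° lat → SW at lon -35.6667°, lat 73.0833°.
Cell spans 0.0833333° lon × 0.0416667° lat.
west 35.6667° W, east 35.5833° W.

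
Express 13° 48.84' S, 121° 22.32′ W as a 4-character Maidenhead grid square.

CH96

Offset from 180°W / 90°S: lon 58.63°, lat 76.19°.
Field: lon ⌊58.63/20⌋ = 2 → C; lat ⌊76.19/10⌋ = 7 → H.
Square: lon ⌊18.63/2⌋ = 9; lat ⌊6.19/1⌋ = 6.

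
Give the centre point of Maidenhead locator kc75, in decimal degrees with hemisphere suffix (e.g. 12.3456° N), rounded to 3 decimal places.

Field K=10, C=2: +10·20° lon, +2·10° lat → SW at lon 20°, lat -70°.
Square 7, 5: +7·2° lon, +5·1° lat → SW at lon 34°, lat -65°.
Cell spans 2° lon × 1° lat. Centre is SW corner plus half of each.
latitude 64.500° S, longitude 35.000° E.

64.500° S, 35.000° E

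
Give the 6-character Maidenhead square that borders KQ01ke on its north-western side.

KQ01jf

Longitude subsquare k = 10; −1 → 9 = j.
Latitude subsquare e = 4; +1 → 5 = f.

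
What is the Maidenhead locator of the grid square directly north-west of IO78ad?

Longitude subsquare a = 0; −1 → -1, wraps to 23 = x, carry into square.
Longitude square 7; −1 → 6.
Latitude subsquare d = 3; +1 → 4 = e.

IO68xe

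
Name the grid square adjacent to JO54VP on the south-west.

Longitude subsquare v = 21; −1 → 20 = u.
Latitude subsquare p = 15; −1 → 14 = o.

JO54uo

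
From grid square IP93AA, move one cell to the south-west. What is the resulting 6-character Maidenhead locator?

IP82xx

Longitude subsquare a = 0; −1 → -1, wraps to 23 = x, carry into square.
Longitude square 9; −1 → 8.
Latitude subsquare a = 0; −1 → -1, wraps to 23 = x, carry into square.
Latitude square 3; −1 → 2.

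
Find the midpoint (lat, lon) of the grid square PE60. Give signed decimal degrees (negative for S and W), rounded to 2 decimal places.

Field P=15, E=4: +15·20° lon, +4·10° lat → SW at lon 120°, lat -50°.
Square 6, 0: +6·2° lon, +0·1° lat → SW at lon 132°, lat -50°.
Cell spans 2° lon × 1° lat. Centre is SW corner plus half of each.
latitude -49.50, longitude 133.00.

-49.50, 133.00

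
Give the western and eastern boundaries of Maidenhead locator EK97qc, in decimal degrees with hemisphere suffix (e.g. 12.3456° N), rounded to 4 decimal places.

Field E=4, K=10: +4·20° lon, +10·10° lat → SW at lon -100°, lat 10°.
Square 9, 7: +9·2° lon, +7·1° lat → SW at lon -82°, lat 17°.
Subsquare q=16, c=2: +16·0.0833333° lon, +2·0.0416667° lat → SW at lon -80.6667°, lat 17.0833°.
Cell spans 0.0833333° lon × 0.0416667° lat.
west 80.6667° W, east 80.5833° W.

80.6667° W, 80.5833° W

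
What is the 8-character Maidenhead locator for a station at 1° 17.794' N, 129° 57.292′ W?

CJ51ah51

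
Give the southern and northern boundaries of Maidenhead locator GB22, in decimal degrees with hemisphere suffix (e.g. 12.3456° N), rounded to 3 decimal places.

Field G=6, B=1: +6·20° lon, +1·10° lat → SW at lon -60°, lat -80°.
Square 2, 2: +2·2° lon, +2·1° lat → SW at lon -56°, lat -78°.
Cell spans 2° lon × 1° lat.
south 78.000° S, north 77.000° S.

78.000° S, 77.000° S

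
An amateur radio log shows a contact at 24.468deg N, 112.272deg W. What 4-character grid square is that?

Shift to the Maidenhead origin (180°W, 90°S): lon 67.73, lat 114.47.
Field: 67.73/20 → 3 → D, 114.47/10 → 11 → L; chars DL.
Square: 7.73/2 → 3, 4.47/1 → 4; chars 34.

DL34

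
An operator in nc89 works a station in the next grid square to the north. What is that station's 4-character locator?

ND80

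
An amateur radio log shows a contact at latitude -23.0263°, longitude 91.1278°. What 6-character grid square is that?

Add 180° to longitude and 90° to latitude: 271.1278, 66.9737.
Field: 271.1278/20 → 13 → N, 66.9737/10 → 6 → G; chars NG.
Square: 11.1278/2 → 5, 6.9737/1 → 6; chars 56.
Subsquare: 1.1278/0.0833333 → 13 → n, 0.9737/0.0416667 → 23 → x; chars nx.

NG56nx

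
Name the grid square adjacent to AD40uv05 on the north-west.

Longitude extended square 0; −1 → -1, wraps to 9, carry into subsquare.
Longitude subsquare u = 20; −1 → 19 = t.
Latitude extended square 5; +1 → 6.

AD40tv96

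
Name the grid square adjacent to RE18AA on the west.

Longitude subsquare a = 0; −1 → -1, wraps to 23 = x, carry into square.
Longitude square 1; −1 → 0.
The latitude characters are unchanged.

RE08xa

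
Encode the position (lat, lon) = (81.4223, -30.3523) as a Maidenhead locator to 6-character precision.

HR41tk

Shift to the Maidenhead origin (180°W, 90°S): lon 149.6477, lat 171.4223.
Field: lon ⌊149.6477/20⌋ = 7 → H; lat ⌊171.4223/10⌋ = 17 → R.
Square: lon ⌊9.6477/2⌋ = 4; lat ⌊1.4223/1⌋ = 1.
Subsquare: lon ⌊1.6477/0.0833333⌋ = 19 → t; lat ⌊0.4223/0.0416667⌋ = 10 → k.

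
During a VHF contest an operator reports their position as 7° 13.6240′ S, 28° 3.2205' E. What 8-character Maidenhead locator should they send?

KI42as65

Shift to the Maidenhead origin (180°W, 90°S): lon 208.05367, lat 82.77293.
Field: 208.05367/20 → 10 → K, 82.77293/10 → 8 → I; chars KI.
Square: 8.05367/2 → 4, 2.77293/1 → 2; chars 42.
Subsquare: 0.05367/0.0833333 → 0 → a, 0.77293/0.0416667 → 18 → s; chars as.
Extended square: 0.05367/0.00833333 → 6, 0.02293/0.00416667 → 5; chars 65.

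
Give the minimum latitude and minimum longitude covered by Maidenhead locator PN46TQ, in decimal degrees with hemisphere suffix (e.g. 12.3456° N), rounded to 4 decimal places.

Field P=15, N=13: +15·20° lon, +13·10° lat → SW at lon 120°, lat 40°.
Square 4, 6: +4·2° lon, +6·1° lat → SW at lon 128°, lat 46°.
Subsquare t=19, q=16: +19·0.0833333° lon, +16·0.0416667° lat → SW at lon 129.583°, lat 46.6667°.
latitude 46.6667° N, longitude 129.5833° E.

46.6667° N, 129.5833° E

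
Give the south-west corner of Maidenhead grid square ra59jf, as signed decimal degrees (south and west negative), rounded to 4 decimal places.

-80.7917, 170.7500

Field R=17, A=0: +17·20° lon, +0·10° lat → SW at lon 160°, lat -90°.
Square 5, 9: +5·2° lon, +9·1° lat → SW at lon 170°, lat -81°.
Subsquare j=9, f=5: +9·0.0833333° lon, +5·0.0416667° lat → SW at lon 170.75°, lat -80.7917°.
latitude -80.7917, longitude 170.7500.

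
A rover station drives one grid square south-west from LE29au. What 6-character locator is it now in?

Longitude subsquare a = 0; −1 → -1, wraps to 23 = x, carry into square.
Longitude square 2; −1 → 1.
Latitude subsquare u = 20; −1 → 19 = t.

LE19xt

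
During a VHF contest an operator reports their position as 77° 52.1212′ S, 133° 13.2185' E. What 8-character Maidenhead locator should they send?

PB62od61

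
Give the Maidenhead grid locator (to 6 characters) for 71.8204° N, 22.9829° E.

Offset from 180°W / 90°S: lon 202.9829°, lat 161.8204°.
Field: 202.9829/20 → 10 → K, 161.8204/10 → 16 → Q; chars KQ.
Square: 2.9829/2 → 1, 1.8204/1 → 1; chars 11.
Subsquare: 0.9829/0.0833333 → 11 → l, 0.8204/0.0416667 → 19 → t; chars lt.

KQ11lt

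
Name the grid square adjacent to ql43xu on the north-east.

Longitude subsquare x = 23; +1 → 24, wraps to 0 = a, carry into square.
Longitude square 4; +1 → 5.
Latitude subsquare u = 20; +1 → 21 = v.

QL53av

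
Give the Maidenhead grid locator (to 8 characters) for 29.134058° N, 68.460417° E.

Shift to the Maidenhead origin (180°W, 90°S): lon 248.46042, lat 119.13406.
Field (20°×10°, letters A–R): 248.46042/20 → 12 → M, 119.13406/10 → 11 → L; chars ML.
Square (2°×1°, digits 0–9): 8.46042/2 → 4, 9.13406/1 → 9; chars 49.
Subsquare (5′×2.5′, letters a–x): 0.46042/0.0833333 → 5 → f, 0.13406/0.0416667 → 3 → d; chars fd.
Extended square (30″×15″, digits 0–9): 0.04375/0.00833333 → 5, 0.00906/0.00416667 → 2; chars 52.

ML49fd52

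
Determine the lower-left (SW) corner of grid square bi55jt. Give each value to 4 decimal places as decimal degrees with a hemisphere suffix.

4.2083° S, 149.2500° W

Field B=1, I=8: +1·20° lon, +8·10° lat → SW at lon -160°, lat -10°.
Square 5, 5: +5·2° lon, +5·1° lat → SW at lon -150°, lat -5°.
Subsquare j=9, t=19: +9·0.0833333° lon, +19·0.0416667° lat → SW at lon -149.25°, lat -4.20833°.
latitude 4.2083° S, longitude 149.2500° W.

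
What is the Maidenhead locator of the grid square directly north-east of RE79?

RF80

Longitude square 7; +1 → 8.
Latitude square 9; +1 → 10, wraps to 0, carry into field.
Latitude field E = 4; +1 → 5 = F.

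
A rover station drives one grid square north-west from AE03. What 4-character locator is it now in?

RE94

Longitude square 0; −1 → -1, wraps to 9, carry into field.
Longitude field A = 0; −1 → -1, wraps to 17 = R, wrapping around the antimeridian.
Latitude square 3; +1 → 4.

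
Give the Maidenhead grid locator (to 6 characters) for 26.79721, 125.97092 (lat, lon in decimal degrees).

PL26xt

Offset from 180°W / 90°S: lon 305.9709°, lat 116.7972°.
Field: 305.9709/20 → 15 → P, 116.7972/10 → 11 → L; chars PL.
Square: 5.9709/2 → 2, 6.7972/1 → 6; chars 26.
Subsquare: 1.9709/0.0833333 → 23 → x, 0.7972/0.0416667 → 19 → t; chars xt.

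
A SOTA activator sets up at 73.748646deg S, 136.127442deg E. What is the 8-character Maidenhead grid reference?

Offset from 180°W / 90°S: lon 316.12744°, lat 16.25135°.
Field: 316.12744/20 → 15 → P, 16.25135/10 → 1 → B; chars PB.
Square: 16.12744/2 → 8, 6.25135/1 → 6; chars 86.
Subsquare: 0.12744/0.0833333 → 1 → b, 0.25135/0.0416667 → 6 → g; chars bg.
Extended square: 0.04411/0.00833333 → 5, 0.00135/0.00416667 → 0; chars 50.

PB86bg50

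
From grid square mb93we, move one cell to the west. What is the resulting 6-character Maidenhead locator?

MB93ve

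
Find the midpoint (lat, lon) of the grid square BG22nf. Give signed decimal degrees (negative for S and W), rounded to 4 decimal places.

-27.7708, -154.8750

Field B=1, G=6: +1·20° lon, +6·10° lat → SW at lon -160°, lat -30°.
Square 2, 2: +2·2° lon, +2·1° lat → SW at lon -156°, lat -28°.
Subsquare n=13, f=5: +13·0.0833333° lon, +5·0.0416667° lat → SW at lon -154.917°, lat -27.7917°.
Cell spans 0.0833333° lon × 0.0416667° lat. Centre is SW corner plus half of each.
latitude -27.7708, longitude -154.8750.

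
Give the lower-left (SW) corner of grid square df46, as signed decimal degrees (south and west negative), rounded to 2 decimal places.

-34.00, -112.00

Field D=3, F=5: +3·20° lon, +5·10° lat → SW at lon -120°, lat -40°.
Square 4, 6: +4·2° lon, +6·1° lat → SW at lon -112°, lat -34°.
latitude -34.00, longitude -112.00.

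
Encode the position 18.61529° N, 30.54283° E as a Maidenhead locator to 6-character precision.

Shift to the Maidenhead origin (180°W, 90°S): lon 210.5428, lat 108.6153.
Field: lon ⌊210.5428/20⌋ = 10 → K; lat ⌊108.6153/10⌋ = 10 → K.
Square: lon ⌊10.5428/2⌋ = 5; lat ⌊8.6153/1⌋ = 8.
Subsquare: lon ⌊0.5428/0.0833333⌋ = 6 → g; lat ⌊0.6153/0.0416667⌋ = 14 → o.

KK58go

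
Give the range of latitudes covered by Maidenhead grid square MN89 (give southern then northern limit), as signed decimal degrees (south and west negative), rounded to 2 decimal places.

Field M=12, N=13: +12·20° lon, +13·10° lat → SW at lon 60°, lat 40°.
Square 8, 9: +8·2° lon, +9·1° lat → SW at lon 76°, lat 49°.
Cell spans 2° lon × 1° lat.
south 49.00, north 50.00.

49.00, 50.00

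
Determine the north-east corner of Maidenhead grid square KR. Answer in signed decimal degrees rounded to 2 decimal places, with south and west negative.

Field K=10, R=17: +10·20° lon, +17·10° lat → SW at lon 20°, lat 80°.
Cell spans 20° lon × 10° lat. NE corner is SW corner plus one full cell.
latitude 90.00, longitude 40.00.

90.00, 40.00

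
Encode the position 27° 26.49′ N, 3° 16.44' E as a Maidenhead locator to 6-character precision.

JL17pk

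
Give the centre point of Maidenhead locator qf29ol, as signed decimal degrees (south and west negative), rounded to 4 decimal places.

-30.5208, 145.2083

Field Q=16, F=5: +16·20° lon, +5·10° lat → SW at lon 140°, lat -40°.
Square 2, 9: +2·2° lon, +9·1° lat → SW at lon 144°, lat -31°.
Subsquare o=14, l=11: +14·0.0833333° lon, +11·0.0416667° lat → SW at lon 145.167°, lat -30.5417°.
Cell spans 0.0833333° lon × 0.0416667° lat. Centre is SW corner plus half of each.
latitude -30.5208, longitude 145.2083.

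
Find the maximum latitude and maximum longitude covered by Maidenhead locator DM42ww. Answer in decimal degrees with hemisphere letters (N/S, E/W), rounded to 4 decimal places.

32.9583° N, 110.0833° W

Field D=3, M=12: +3·20° lon, +12·10° lat → SW at lon -120°, lat 30°.
Square 4, 2: +4·2° lon, +2·1° lat → SW at lon -112°, lat 32°.
Subsquare w=22, w=22: +22·0.0833333° lon, +22·0.0416667° lat → SW at lon -110.167°, lat 32.9167°.
Cell spans 0.0833333° lon × 0.0416667° lat. NE corner is SW corner plus one full cell.
latitude 32.9583° N, longitude 110.0833° W.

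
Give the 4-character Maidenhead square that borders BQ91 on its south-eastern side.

CQ00

Longitude square 9; +1 → 10, wraps to 0, carry into field.
Longitude field B = 1; +1 → 2 = C.
Latitude square 1; −1 → 0.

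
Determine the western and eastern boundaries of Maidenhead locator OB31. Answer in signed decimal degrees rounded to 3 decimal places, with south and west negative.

106.000, 108.000

Field O=14, B=1: +14·20° lon, +1·10° lat → SW at lon 100°, lat -80°.
Square 3, 1: +3·2° lon, +1·1° lat → SW at lon 106°, lat -79°.
Cell spans 2° lon × 1° lat.
west 106.000, east 108.000.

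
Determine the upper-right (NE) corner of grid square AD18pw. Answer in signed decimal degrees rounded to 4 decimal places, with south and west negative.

Field A=0, D=3: +0·20° lon, +3·10° lat → SW at lon -180°, lat -60°.
Square 1, 8: +1·2° lon, +8·1° lat → SW at lon -178°, lat -52°.
Subsquare p=15, w=22: +15·0.0833333° lon, +22·0.0416667° lat → SW at lon -176.75°, lat -51.0833°.
Cell spans 0.0833333° lon × 0.0416667° lat. NE corner is SW corner plus one full cell.
latitude -51.0417, longitude -176.6667.

-51.0417, -176.6667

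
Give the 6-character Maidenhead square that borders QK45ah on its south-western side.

QK35xg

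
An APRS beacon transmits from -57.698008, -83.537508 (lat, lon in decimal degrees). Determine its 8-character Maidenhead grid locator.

ED82fh52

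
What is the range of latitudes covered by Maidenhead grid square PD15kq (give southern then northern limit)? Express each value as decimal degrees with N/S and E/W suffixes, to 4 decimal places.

Field P=15, D=3: +15·20° lon, +3·10° lat → SW at lon 120°, lat -60°.
Square 1, 5: +1·2° lon, +5·1° lat → SW at lon 122°, lat -55°.
Subsquare k=10, q=16: +10·0.0833333° lon, +16·0.0416667° lat → SW at lon 122.833°, lat -54.3333°.
Cell spans 0.0833333° lon × 0.0416667° lat.
south 54.3333° S, north 54.2917° S.

54.3333° S, 54.2917° S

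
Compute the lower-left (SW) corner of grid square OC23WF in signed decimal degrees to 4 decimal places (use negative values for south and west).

-66.7917, 105.8333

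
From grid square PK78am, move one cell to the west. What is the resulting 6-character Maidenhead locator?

Longitude subsquare a = 0; −1 → -1, wraps to 23 = x, carry into square.
Longitude square 7; −1 → 6.
The latitude characters are unchanged.

PK68xm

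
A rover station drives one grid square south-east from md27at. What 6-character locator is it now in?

Longitude subsquare a = 0; +1 → 1 = b.
Latitude subsquare t = 19; −1 → 18 = s.

MD27bs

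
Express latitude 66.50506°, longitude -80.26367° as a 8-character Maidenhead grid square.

EP96um81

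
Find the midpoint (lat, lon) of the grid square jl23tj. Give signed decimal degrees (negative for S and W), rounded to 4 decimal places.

23.3958, 5.6250

Field J=9, L=11: +9·20° lon, +11·10° lat → SW at lon 0°, lat 20°.
Square 2, 3: +2·2° lon, +3·1° lat → SW at lon 4°, lat 23°.
Subsquare t=19, j=9: +19·0.0833333° lon, +9·0.0416667° lat → SW at lon 5.58333°, lat 23.375°.
Cell spans 0.0833333° lon × 0.0416667° lat. Centre is SW corner plus half of each.
latitude 23.3958, longitude 5.6250.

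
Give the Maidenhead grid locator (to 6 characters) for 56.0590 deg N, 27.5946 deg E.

KO36tb

Offset from 180°W / 90°S: lon 207.5946°, lat 146.0590°.
Field: 207.5946/20 → 10 → K, 146.0590/10 → 14 → O; chars KO.
Square: 7.5946/2 → 3, 6.0590/1 → 6; chars 36.
Subsquare: 1.5946/0.0833333 → 19 → t, 0.0590/0.0416667 → 1 → b; chars tb.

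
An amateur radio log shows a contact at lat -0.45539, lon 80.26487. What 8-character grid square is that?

Shift to the Maidenhead origin (180°W, 90°S): lon 260.26487, lat 89.54461.
Field: 260.26487/20 → 13 → N, 89.54461/10 → 8 → I; chars NI.
Square: 0.26487/2 → 0, 9.54461/1 → 9; chars 09.
Subsquare: 0.26487/0.0833333 → 3 → d, 0.54461/0.0416667 → 13 → n; chars dn.
Extended square: 0.01487/0.00833333 → 1, 0.00294/0.00416667 → 0; chars 10.

NI09dn10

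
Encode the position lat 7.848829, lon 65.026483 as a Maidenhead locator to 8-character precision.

MJ27mu33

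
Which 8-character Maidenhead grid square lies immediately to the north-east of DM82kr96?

DM82lr07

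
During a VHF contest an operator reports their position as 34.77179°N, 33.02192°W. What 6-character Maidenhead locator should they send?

HM34ls

Offset from 180°W / 90°S: lon 146.9781°, lat 124.7718°.
Field (20°×10°, letters A–R): 146.9781/20 → 7 → H, 124.7718/10 → 12 → M; chars HM.
Square (2°×1°, digits 0–9): 6.9781/2 → 3, 4.7718/1 → 4; chars 34.
Subsquare (5′×2.5′, letters a–x): 0.9781/0.0833333 → 11 → l, 0.7718/0.0416667 → 18 → s; chars ls.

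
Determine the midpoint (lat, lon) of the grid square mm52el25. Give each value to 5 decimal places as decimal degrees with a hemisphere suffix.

32.48125° N, 70.35417° E

Field M=12, M=12: +12·20° lon, +12·10° lat → SW at lon 60°, lat 30°.
Square 5, 2: +5·2° lon, +2·1° lat → SW at lon 70°, lat 32°.
Subsquare e=4, l=11: +4·0.0833333° lon, +11·0.0416667° lat → SW at lon 70.3333°, lat 32.4583°.
Extended square 2, 5: +2·0.00833333° lon, +5·0.00416667° lat → SW at lon 70.35°, lat 32.4792°.
Cell spans 0.00833333° lon × 0.00416667° lat. Centre is SW corner plus half of each.
latitude 32.48125° N, longitude 70.35417° E.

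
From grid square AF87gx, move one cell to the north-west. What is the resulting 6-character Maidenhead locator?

AF88fa

Longitude subsquare g = 6; −1 → 5 = f.
Latitude subsquare x = 23; +1 → 24, wraps to 0 = a, carry into square.
Latitude square 7; +1 → 8.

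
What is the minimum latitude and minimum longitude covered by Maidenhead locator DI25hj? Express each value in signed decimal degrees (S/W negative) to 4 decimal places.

-4.6250, -115.4167

Field D=3, I=8: +3·20° lon, +8·10° lat → SW at lon -120°, lat -10°.
Square 2, 5: +2·2° lon, +5·1° lat → SW at lon -116°, lat -5°.
Subsquare h=7, j=9: +7·0.0833333° lon, +9·0.0416667° lat → SW at lon -115.417°, lat -4.625°.
latitude -4.6250, longitude -115.4167.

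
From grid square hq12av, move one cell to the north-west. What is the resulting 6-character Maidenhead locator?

Longitude subsquare a = 0; −1 → -1, wraps to 23 = x, carry into square.
Longitude square 1; −1 → 0.
Latitude subsquare v = 21; +1 → 22 = w.

HQ02xw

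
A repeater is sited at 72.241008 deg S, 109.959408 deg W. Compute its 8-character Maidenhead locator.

DB57as42

Add 180° to longitude and 90° to latitude: 70.04059, 17.75899.
Field (20°×10°, letters A–R): lon ⌊70.04059/20⌋ = 3 → D; lat ⌊17.75899/10⌋ = 1 → B.
Square (2°×1°, digits 0–9): lon ⌊10.04059/2⌋ = 5; lat ⌊7.75899/1⌋ = 7.
Subsquare (5′×2.5′, letters a–x): lon ⌊0.04059/0.0833333⌋ = 0 → a; lat ⌊0.75899/0.0416667⌋ = 18 → s.
Extended square (30″×15″, digits 0–9): lon ⌊0.04059/0.00833333⌋ = 4; lat ⌊0.00899/0.00416667⌋ = 2.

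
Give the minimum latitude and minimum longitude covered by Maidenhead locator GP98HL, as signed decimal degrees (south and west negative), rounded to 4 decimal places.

Field G=6, P=15: +6·20° lon, +15·10° lat → SW at lon -60°, lat 60°.
Square 9, 8: +9·2° lon, +8·1° lat → SW at lon -42°, lat 68°.
Subsquare h=7, l=11: +7·0.0833333° lon, +11·0.0416667° lat → SW at lon -41.4167°, lat 68.4583°.
latitude 68.4583, longitude -41.4167.

68.4583, -41.4167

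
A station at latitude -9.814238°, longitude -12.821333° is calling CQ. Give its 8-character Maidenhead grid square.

Offset from 180°W / 90°S: lon 167.17867°, lat 80.18576°.
Field: lon ⌊167.17867/20⌋ = 8 → I; lat ⌊80.18576/10⌋ = 8 → I.
Square: lon ⌊7.17867/2⌋ = 3; lat ⌊0.18576/1⌋ = 0.
Subsquare: lon ⌊1.17867/0.0833333⌋ = 14 → o; lat ⌊0.18576/0.0416667⌋ = 4 → e.
Extended square: lon ⌊0.01200/0.00833333⌋ = 1; lat ⌊0.01910/0.00416667⌋ = 4.

II30oe14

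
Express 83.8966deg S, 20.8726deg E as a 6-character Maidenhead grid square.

Add 180° to longitude and 90° to latitude: 200.8726, 6.1034.
Field (20°×10°, letters A–R): lon ⌊200.8726/20⌋ = 10 → K; lat ⌊6.1034/10⌋ = 0 → A.
Square (2°×1°, digits 0–9): lon ⌊0.8726/2⌋ = 0; lat ⌊6.1034/1⌋ = 6.
Subsquare (5′×2.5′, letters a–x): lon ⌊0.8726/0.0833333⌋ = 10 → k; lat ⌊0.1034/0.0416667⌋ = 2 → c.

KA06kc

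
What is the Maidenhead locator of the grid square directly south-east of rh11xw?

RH21av

Longitude subsquare x = 23; +1 → 24, wraps to 0 = a, carry into square.
Longitude square 1; +1 → 2.
Latitude subsquare w = 22; −1 → 21 = v.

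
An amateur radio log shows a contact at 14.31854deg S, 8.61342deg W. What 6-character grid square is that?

IH55qq

Add 180° to longitude and 90° to latitude: 171.3866, 75.6815.
Field: lon ⌊171.3866/20⌋ = 8 → I; lat ⌊75.6815/10⌋ = 7 → H.
Square: lon ⌊11.3866/2⌋ = 5; lat ⌊5.6815/1⌋ = 5.
Subsquare: lon ⌊1.3866/0.0833333⌋ = 16 → q; lat ⌊0.6815/0.0416667⌋ = 16 → q.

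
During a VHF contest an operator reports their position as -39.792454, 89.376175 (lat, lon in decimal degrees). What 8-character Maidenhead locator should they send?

NF40qe59

Offset from 180°W / 90°S: lon 269.37617°, lat 50.20755°.
Field (20°×10°, letters A–R): 269.37617/20 → 13 → N, 50.20755/10 → 5 → F; chars NF.
Square (2°×1°, digits 0–9): 9.37617/2 → 4, 0.20755/1 → 0; chars 40.
Subsquare (5′×2.5′, letters a–x): 1.37617/0.0833333 → 16 → q, 0.20755/0.0416667 → 4 → e; chars qe.
Extended square (30″×15″, digits 0–9): 0.04284/0.00833333 → 5, 0.04088/0.00416667 → 9; chars 59.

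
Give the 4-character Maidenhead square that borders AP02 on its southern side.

Latitude square 2; −1 → 1.
The longitude characters are unchanged.

AP01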